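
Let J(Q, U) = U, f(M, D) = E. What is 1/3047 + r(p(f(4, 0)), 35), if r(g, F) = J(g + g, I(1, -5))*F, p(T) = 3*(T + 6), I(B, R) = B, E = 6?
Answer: 106646/3047 ≈ 35.000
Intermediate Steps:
f(M, D) = 6
p(T) = 18 + 3*T (p(T) = 3*(6 + T) = 18 + 3*T)
r(g, F) = F (r(g, F) = 1*F = F)
1/3047 + r(p(f(4, 0)), 35) = 1/3047 + 35 = 106646/3047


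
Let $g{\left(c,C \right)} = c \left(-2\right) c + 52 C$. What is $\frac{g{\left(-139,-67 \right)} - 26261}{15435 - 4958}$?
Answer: $- \frac{68387}{10477} \approx -6.5273$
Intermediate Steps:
$g{\left(c,C \right)} = - 2 c^{2} + 52 C$ ($g{\left(c,C \right)} = - 2 c c + 52 C = - 2 c^{2} + 52 C$)
$\frac{g{\left(-139,-67 \right)} - 26261}{15435 - 4958} = \frac{\left(- 2 \left(-139\right)^{2} + 52 \left(-67\right)\right) - 26261}{15435 - 4958} = \frac{\left(\left(-2\right) 19321 - 3484\right) - 26261}{10477} = \left(\left(-38642 - 3484\right) - 26261\right) \frac{1}{10477} = \left(-42126 - 26261\right) \frac{1}{10477} = \left(-68387\right) \frac{1}{10477} = - \frac{68387}{10477}$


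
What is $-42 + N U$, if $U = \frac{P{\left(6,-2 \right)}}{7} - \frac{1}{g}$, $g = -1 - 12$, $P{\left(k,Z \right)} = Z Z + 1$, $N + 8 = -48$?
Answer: $- \frac{1122}{13} \approx -86.308$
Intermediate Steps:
$N = -56$ ($N = -8 - 48 = -56$)
$P{\left(k,Z \right)} = 1 + Z^{2}$ ($P{\left(k,Z \right)} = Z^{2} + 1 = 1 + Z^{2}$)
$g = -13$ ($g = -1 - 12 = -13$)
$U = \frac{72}{91}$ ($U = \frac{1 + \left(-2\right)^{2}}{7} - \frac{1}{-13} = \left(1 + 4\right) \frac{1}{7} - - \frac{1}{13} = 5 \cdot \frac{1}{7} + \frac{1}{13} = \frac{5}{7} + \frac{1}{13} = \frac{72}{91} \approx 0.79121$)
$-42 + N U = -42 - \frac{576}{13} = - \frac{1122}{13}$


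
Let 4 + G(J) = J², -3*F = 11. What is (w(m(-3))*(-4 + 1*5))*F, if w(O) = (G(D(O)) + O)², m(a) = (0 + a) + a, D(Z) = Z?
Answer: -7436/3 ≈ -2478.7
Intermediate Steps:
F = -11/3 (F = -⅓*11 = -11/3 ≈ -3.6667)
m(a) = 2*a (m(a) = a + a = 2*a)
G(J) = -4 + J²
w(O) = (-4 + O + O²)² (w(O) = ((-4 + O²) + O)² = (-4 + O + O²)²)
(w(m(-3))*(-4 + 1*5))*F = ((-4 + 2*(-3) + (2*(-3))²)²*(-4 + 1*5))*(-11/3) = ((-4 - 6 + (-6)²)²*(-4 + 5))*(-11/3) = ((-4 - 6 + 36)²*1)*(-11/3) = (26²*1)*(-11/3) = (676*1)*(-11/3) = 676*(-11/3) = -7436/3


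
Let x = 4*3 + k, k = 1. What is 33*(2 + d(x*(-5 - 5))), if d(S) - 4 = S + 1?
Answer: -4059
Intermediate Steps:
x = 13 (x = 4*3 + 1 = 12 + 1 = 13)
d(S) = 5 + S (d(S) = 4 + (S + 1) = 4 + (1 + S) = 5 + S)
33*(2 + d(x*(-5 - 5))) = 33*(2 + (5 + 13*(-5 - 5))) = 33*(2 + (5 + 13*(-10))) = 33*(2 + (5 - 130)) = 33*(2 - 125) = 33*(-123) = -4059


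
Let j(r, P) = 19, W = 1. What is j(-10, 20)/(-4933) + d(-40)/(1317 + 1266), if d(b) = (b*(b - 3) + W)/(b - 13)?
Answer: -11090774/675322767 ≈ -0.016423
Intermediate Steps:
d(b) = (1 + b*(-3 + b))/(-13 + b) (d(b) = (b*(b - 3) + 1)/(b - 13) = (b*(-3 + b) + 1)/(-13 + b) = (1 + b*(-3 + b))/(-13 + b))
j(-10, 20)/(-4933) + d(-40)/(1317 + 1266) = 19/(-4933) + ((1 + (-40)² - 3*(-40))/(-13 - 40))/(1317 + 1266) = 19*(-1/4933) + ((1 + 1600 + 120)/(-53))/2583 = -19/4933 - 1/53*1721*(1/2583) = -19/4933 - 1721/53*1/2583 = -19/4933 - 1721/136899 = -11090774/675322767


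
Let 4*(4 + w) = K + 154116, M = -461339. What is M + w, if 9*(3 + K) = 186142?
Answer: -15035189/36 ≈ -4.1764e+5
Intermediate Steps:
K = 186115/9 (K = -3 + (1/9)*186142 = -3 + 186142/9 = 186115/9 ≈ 20679.)
w = 1573015/36 (w = -4 + (186115/9 + 154116)/4 = -4 + (1/4)*(1573159/9) = -4 + 1573159/36 = 1573015/36 ≈ 43695.)
M + w = -461339 + 1573015/36 = -15035189/36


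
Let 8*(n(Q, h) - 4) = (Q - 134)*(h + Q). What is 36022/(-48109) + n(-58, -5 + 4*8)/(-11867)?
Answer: -463458606/570909503 ≈ -0.81179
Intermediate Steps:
n(Q, h) = 4 + (-134 + Q)*(Q + h)/8 (n(Q, h) = 4 + ((Q - 134)*(h + Q))/8 = 4 + ((-134 + Q)*(Q + h))/8 = 4 + (-134 + Q)*(Q + h)/8)
36022/(-48109) + n(-58, -5 + 4*8)/(-11867) = 36022/(-48109) + (4 - 67/4*(-58) - 67*(-5 + 4*8)/4 + (⅛)*(-58)² + (⅛)*(-58)*(-5 + 4*8))/(-11867) = 36022*(-1/48109) + (4 + 1943/2 - 67*(-5 + 32)/4 + (⅛)*3364 + (⅛)*(-58)*(-5 + 32))*(-1/11867) = -36022/48109 + (4 + 1943/2 - 67/4*27 + 841/2 + (⅛)*(-58)*27)*(-1/11867) = -36022/48109 + (4 + 1943/2 - 1809/4 + 841/2 - 783/4)*(-1/11867) = -36022/48109 + 748*(-1/11867) = -36022/48109 - 748/11867 = -463458606/570909503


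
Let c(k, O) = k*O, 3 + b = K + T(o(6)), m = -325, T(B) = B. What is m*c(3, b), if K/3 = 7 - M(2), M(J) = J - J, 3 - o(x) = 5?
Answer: -15600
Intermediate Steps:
o(x) = -2 (o(x) = 3 - 1*5 = 3 - 5 = -2)
M(J) = 0
K = 21 (K = 3*(7 - 1*0) = 3*(7 + 0) = 3*7 = 21)
b = 16 (b = -3 + (21 - 2) = -3 + 19 = 16)
c(k, O) = O*k
m*c(3, b) = -5200*3 = -325*48 = -15600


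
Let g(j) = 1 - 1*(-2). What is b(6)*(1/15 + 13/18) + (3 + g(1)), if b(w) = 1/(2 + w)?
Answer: 4391/720 ≈ 6.0986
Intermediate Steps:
g(j) = 3 (g(j) = 1 + 2 = 3)
b(6)*(1/15 + 13/18) + (3 + g(1)) = (1/15 + 13/18)/(2 + 6) + (3 + 3) = (1*(1/15) + 13*(1/18))/8 + 6 = (1/15 + 13/18)/8 + 6 = (⅛)*(71/90) + 6 = 71/720 + 6 = 4391/720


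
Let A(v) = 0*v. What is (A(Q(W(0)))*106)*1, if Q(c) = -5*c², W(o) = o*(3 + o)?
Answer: 0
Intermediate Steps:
A(v) = 0
(A(Q(W(0)))*106)*1 = (0*106)*1 = 0*1 = 0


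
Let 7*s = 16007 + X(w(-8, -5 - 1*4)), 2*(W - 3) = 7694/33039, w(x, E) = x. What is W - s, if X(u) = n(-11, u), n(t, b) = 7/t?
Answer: -5809248502/2544003 ≈ -2283.5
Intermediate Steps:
X(u) = -7/11 (X(u) = 7/(-11) = 7*(-1/11) = -7/11)
W = 102964/33039 (W = 3 + (7694/33039)/2 = 3 + (7694*(1/33039))/2 = 3 + (½)*(7694/33039) = 3 + 3847/33039 = 102964/33039 ≈ 3.1164)
s = 176070/77 (s = (16007 - 7/11)/7 = (⅐)*(176070/11) = 176070/77 ≈ 2286.6)
W - s = 102964/33039 - 1*176070/77 = 102964/33039 - 176070/77 = -5809248502/2544003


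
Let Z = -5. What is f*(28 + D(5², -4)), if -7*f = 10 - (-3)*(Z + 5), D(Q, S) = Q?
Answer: -530/7 ≈ -75.714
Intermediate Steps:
f = -10/7 (f = -(10 - (-3)*(-5 + 5))/7 = -(10 - (-3)*0)/7 = -(10 - 1*0)/7 = -(10 + 0)/7 = -⅐*10 = -10/7 ≈ -1.4286)
f*(28 + D(5², -4)) = -10*(28 + 5²)/7 = -10*(28 + 25)/7 = -10/7*53 = -530/7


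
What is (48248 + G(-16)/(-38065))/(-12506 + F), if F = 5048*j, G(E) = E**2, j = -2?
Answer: -918279932/430172565 ≈ -2.1347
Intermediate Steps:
F = -10096 (F = 5048*(-2) = -10096)
(48248 + G(-16)/(-38065))/(-12506 + F) = (48248 + (-16)**2/(-38065))/(-12506 - 10096) = (48248 + 256*(-1/38065))/(-22602) = (48248 - 256/38065)*(-1/22602) = (1836559864/38065)*(-1/22602) = -918279932/430172565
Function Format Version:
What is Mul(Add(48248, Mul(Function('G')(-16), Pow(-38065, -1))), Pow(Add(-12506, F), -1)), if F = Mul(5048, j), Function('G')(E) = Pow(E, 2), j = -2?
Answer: Rational(-918279932, 430172565) ≈ -2.1347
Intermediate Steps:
F = -10096 (F = Mul(5048, -2) = -10096)
Mul(Add(48248, Mul(Function('G')(-16), Pow(-38065, -1))), Pow(Add(-12506, F), -1)) = Mul(Add(48248, Mul(Pow(-16, 2), Pow(-38065, -1))), Pow(Add(-12506, -10096), -1)) = Mul(Add(48248, Mul(256, Rational(-1, 38065))), Pow(-22602, -1)) = Mul(Add(48248, Rational(-256, 38065)), Rational(-1, 22602)) = Mul(Rational(1836559864, 38065), Rational(-1, 22602)) = Rational(-918279932, 430172565)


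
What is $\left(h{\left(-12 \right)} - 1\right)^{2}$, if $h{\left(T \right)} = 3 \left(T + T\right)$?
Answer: $5329$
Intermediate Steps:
$h{\left(T \right)} = 6 T$ ($h{\left(T \right)} = 3 \cdot 2 T = 6 T$)
$\left(h{\left(-12 \right)} - 1\right)^{2} = \left(6 \left(-12\right) - 1\right)^{2} = \left(-72 - 1\right)^{2} = \left(-73\right)^{2} = 5329$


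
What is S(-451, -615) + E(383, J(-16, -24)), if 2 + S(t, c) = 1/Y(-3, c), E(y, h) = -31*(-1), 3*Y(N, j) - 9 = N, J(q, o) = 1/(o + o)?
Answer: 59/2 ≈ 29.500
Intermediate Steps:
J(q, o) = 1/(2*o)
Y(N, j) = 3 + N/3
E(y, h) = 31
S(t, c) = -3/2 (S(t, c) = -2 + 1/(3 + (1/3)*(-3)) = -2 + 1/(3 - 1) = -2 + 1/2 = -3/2)
S(-451, -615) + E(383, J(-16, -24)) = -3/2 + 31 = 59/2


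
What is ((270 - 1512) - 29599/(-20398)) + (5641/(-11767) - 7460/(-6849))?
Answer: -291194270093719/234845621262 ≈ -1239.9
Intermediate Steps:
((270 - 1512) - 29599/(-20398)) + (5641/(-11767) - 7460/(-6849)) = (-1242 - 29599*(-1/20398)) + (5641*(-1/11767) - 7460*(-1/6849)) = (-1242 + 29599/20398) + (-5641/11767 + 7460/6849) = -25304717/20398 + 49146611/80592183 = -291194270093719/234845621262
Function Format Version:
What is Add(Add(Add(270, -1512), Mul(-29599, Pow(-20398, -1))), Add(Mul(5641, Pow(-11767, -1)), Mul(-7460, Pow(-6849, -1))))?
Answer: Rational(-291194270093719, 234845621262) ≈ -1239.9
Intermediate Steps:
Add(Add(Add(270, -1512), Mul(-29599, Pow(-20398, -1))), Add(Mul(5641, Pow(-11767, -1)), Mul(-7460, Pow(-6849, -1)))) = Add(Add(-1242, Mul(-29599, Rational(-1, 20398))), Add(Mul(5641, Rational(-1, 11767)), Mul(-7460, Rational(-1, 6849)))) = Add(Add(-1242, Rational(29599, 20398)), Add(Rational(-5641, 11767), Rational(7460, 6849))) = Add(Rational(-25304717, 20398), Rational(49146611, 80592183)) = Rational(-291194270093719, 234845621262)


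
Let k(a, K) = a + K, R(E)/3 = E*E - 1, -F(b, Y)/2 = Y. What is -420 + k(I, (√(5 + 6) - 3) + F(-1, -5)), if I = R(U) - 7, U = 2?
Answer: -411 + √11 ≈ -407.68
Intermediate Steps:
F(b, Y) = -2*Y
R(E) = -3 + 3*E² (R(E) = 3*(E*E - 1) = 3*(E² - 1) = 3*(-1 + E²) = -3 + 3*E²)
I = 2 (I = (-3 + 3*2²) - 7 = (-3 + 3*4) - 7 = (-3 + 12) - 7 = 9 - 7 = 2)
k(a, K) = K + a
-420 + k(I, (√(5 + 6) - 3) + F(-1, -5)) = -420 + (((√(5 + 6) - 3) - 2*(-5)) + 2) = -420 + (((√11 - 3) + 10) + 2) = -420 + (((-3 + √11) + 10) + 2) = -420 + ((7 + √11) + 2) = -420 + (9 + √11) = -411 + √11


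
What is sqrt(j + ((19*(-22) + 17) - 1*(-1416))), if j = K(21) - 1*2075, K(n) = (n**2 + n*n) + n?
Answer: I*sqrt(157) ≈ 12.53*I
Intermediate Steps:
K(n) = n + 2*n**2 (K(n) = (n**2 + n**2) + n = 2*n**2 + n = n + 2*n**2)
j = -1172 (j = 21*(1 + 2*21) - 1*2075 = 21*(1 + 42) - 2075 = 21*43 - 2075 = 903 - 2075 = -1172)
sqrt(j + ((19*(-22) + 17) - 1*(-1416))) = sqrt(-1172 + ((19*(-22) + 17) - 1*(-1416))) = sqrt(-1172 + ((-418 + 17) + 1416)) = sqrt(-1172 + (-401 + 1416)) = sqrt(-1172 + 1015) = sqrt(-157) = I*sqrt(157)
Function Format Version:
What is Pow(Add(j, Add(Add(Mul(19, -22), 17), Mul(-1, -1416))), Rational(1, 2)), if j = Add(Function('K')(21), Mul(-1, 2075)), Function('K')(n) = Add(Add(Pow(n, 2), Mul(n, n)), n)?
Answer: Mul(I, Pow(157, Rational(1, 2))) ≈ Mul(12.530, I)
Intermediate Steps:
Function('K')(n) = Add(n, Mul(2, Pow(n, 2))) (Function('K')(n) = Add(Add(Pow(n, 2), Pow(n, 2)), n) = Add(Mul(2, Pow(n, 2)), n) = Add(n, Mul(2, Pow(n, 2))))
j = -1172 (j = Add(Mul(21, Add(1, Mul(2, 21))), Mul(-1, 2075)) = Add(Mul(21, Add(1, 42)), -2075) = Add(Mul(21, 43), -2075) = Add(903, -2075) = -1172)
Pow(Add(j, Add(Add(Mul(19, -22), 17), Mul(-1, -1416))), Rational(1, 2)) = Pow(Add(-1172, Add(Add(Mul(19, -22), 17), Mul(-1, -1416))), Rational(1, 2)) = Pow(Add(-1172, Add(Add(-418, 17), 1416)), Rational(1, 2)) = Pow(Add(-1172, Add(-401, 1416)), Rational(1, 2)) = Pow(Add(-1172, 1015), Rational(1, 2)) = Pow(-157, Rational(1, 2)) = Mul(I, Pow(157, Rational(1, 2)))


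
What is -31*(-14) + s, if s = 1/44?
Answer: 19097/44 ≈ 434.02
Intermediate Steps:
s = 1/44 ≈ 0.022727
-31*(-14) + s = -31*(-14) + 1/44 = 434 + 1/44 = 19097/44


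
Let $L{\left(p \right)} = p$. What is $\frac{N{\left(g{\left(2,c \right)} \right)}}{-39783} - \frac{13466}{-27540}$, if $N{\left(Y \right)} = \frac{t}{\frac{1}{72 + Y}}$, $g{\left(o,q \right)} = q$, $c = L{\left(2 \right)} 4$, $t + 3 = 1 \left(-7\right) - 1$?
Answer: $\frac{93325513}{182603970} \approx 0.51108$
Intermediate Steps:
$t = -11$ ($t = -3 + \left(1 \left(-7\right) - 1\right) = -3 - 8 = -11$)
$c = 8$ ($c = 2 \cdot 4 = 8$)
$N{\left(Y \right)} = -792 - 11 Y$ ($N{\left(Y \right)} = - \frac{11}{\frac{1}{72 + Y}} = - 11 \left(72 + Y\right) = -792 - 11 Y$)
$\frac{N{\left(g{\left(2,c \right)} \right)}}{-39783} - \frac{13466}{-27540} = \frac{-792 - 88}{-39783} - \frac{13466}{-27540} = \left(-792 - 88\right) \left(- \frac{1}{39783}\right) - - \frac{6733}{13770} = \left(-880\right) \left(- \frac{1}{39783}\right) + \frac{6733}{13770} = \frac{880}{39783} + \frac{6733}{13770} = \frac{93325513}{182603970}$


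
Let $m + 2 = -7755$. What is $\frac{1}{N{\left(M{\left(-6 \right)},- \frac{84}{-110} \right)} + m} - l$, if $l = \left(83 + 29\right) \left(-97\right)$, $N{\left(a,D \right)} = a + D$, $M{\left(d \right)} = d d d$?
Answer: $\frac{4763570617}{438473} \approx 10864.0$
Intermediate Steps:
$M{\left(d \right)} = d^{3}$ ($M{\left(d \right)} = d^{2} d = d^{3}$)
$m = -7757$ ($m = -2 - 7755 = -7757$)
$N{\left(a,D \right)} = D + a$
$l = -10864$ ($l = 112 \left(-97\right) = -10864$)
$\frac{1}{N{\left(M{\left(-6 \right)},- \frac{84}{-110} \right)} + m} - l = \frac{1}{\left(- \frac{84}{-110} + \left(-6\right)^{3}\right) - 7757} - -10864 = \frac{1}{\left(\left(-84\right) \left(- \frac{1}{110}\right) - 216\right) - 7757} + 10864 = \frac{1}{\left(\frac{42}{55} - 216\right) - 7757} + 10864 = \frac{1}{- \frac{11838}{55} - 7757} + 10864 = \frac{1}{- \frac{438473}{55}} + 10864 = - \frac{55}{438473} + 10864 = \frac{4763570617}{438473}$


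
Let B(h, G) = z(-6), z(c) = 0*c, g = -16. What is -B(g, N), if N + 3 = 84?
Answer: 0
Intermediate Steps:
z(c) = 0
N = 81 (N = -3 + 84 = 81)
B(h, G) = 0
-B(g, N) = -1*0 = 0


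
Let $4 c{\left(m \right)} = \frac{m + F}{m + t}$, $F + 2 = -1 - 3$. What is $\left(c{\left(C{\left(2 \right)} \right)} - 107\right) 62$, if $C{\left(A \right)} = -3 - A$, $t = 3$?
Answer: $- \frac{26195}{4} \approx -6548.8$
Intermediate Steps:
$F = -6$ ($F = -2 - 4 = -6$)
$c{\left(m \right)} = \frac{-6 + m}{4 \left(3 + m\right)}$ ($c{\left(m \right)} = \frac{\left(m - 6\right) \frac{1}{m + 3}}{4} = \frac{\left(-6 + m\right) \frac{1}{3 + m}}{4} = \frac{\frac{1}{3 + m} \left(-6 + m\right)}{4} = \frac{-6 + m}{4 \left(3 + m\right)}$)
$\left(c{\left(C{\left(2 \right)} \right)} - 107\right) 62 = \left(\frac{-6 - 5}{4 \left(3 - 5\right)} - 107\right) 62 = \left(\frac{1}{4} \frac{1}{-2} \left(-11\right) - 107\right) 62 = \left(\frac{1}{4} \left(- \frac{1}{2}\right) \left(-11\right) - 107\right) 62 = \left(\frac{11}{8} - 107\right) 62 = \left(- \frac{845}{8}\right) 62 = - \frac{26195}{4}$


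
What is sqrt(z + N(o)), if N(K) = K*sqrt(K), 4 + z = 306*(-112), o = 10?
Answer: sqrt(-34276 + 10*sqrt(10)) ≈ 185.05*I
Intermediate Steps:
z = -34276 (z = -4 + 306*(-112) = -4 - 34272 = -34276)
N(K) = K**(3/2)
sqrt(z + N(o)) = sqrt(-34276 + 10**(3/2)) = sqrt(-34276 + 10*sqrt(10))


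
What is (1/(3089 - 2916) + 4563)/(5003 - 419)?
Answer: 98675/99129 ≈ 0.99542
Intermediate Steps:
(1/(3089 - 2916) + 4563)/(5003 - 419) = (1/173 + 4563)/4584 = (1/173 + 4563)*(1/4584) = (789400/173)*(1/4584) = 98675/99129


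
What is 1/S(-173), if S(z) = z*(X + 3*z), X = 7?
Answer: 1/88576 ≈ 1.1290e-5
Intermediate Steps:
S(z) = z*(7 + 3*z)
1/S(-173) = 1/(-173*(7 + 3*(-173))) = 1/(-173*(7 - 519)) = 1/(-173*(-512)) = 1/88576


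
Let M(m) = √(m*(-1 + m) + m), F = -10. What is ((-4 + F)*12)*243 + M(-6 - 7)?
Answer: -40811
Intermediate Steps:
M(m) = √(m + m*(-1 + m))
((-4 + F)*12)*243 + M(-6 - 7) = ((-4 - 10)*12)*243 + √((-6 - 7)²) = -14*12*243 + √((-13)²) = -168*243 + √169 = -40824 + 13 = -40811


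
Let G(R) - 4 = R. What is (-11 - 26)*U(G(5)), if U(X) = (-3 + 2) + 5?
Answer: -148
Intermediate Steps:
G(R) = 4 + R
U(X) = 4 (U(X) = -1 + 5 = 4)
(-11 - 26)*U(G(5)) = (-11 - 26)*4 = -37*4 = -148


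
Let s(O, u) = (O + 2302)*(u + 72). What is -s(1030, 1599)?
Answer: -5567772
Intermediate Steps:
s(O, u) = (72 + u)*(2302 + O) (s(O, u) = (2302 + O)*(72 + u) = (72 + u)*(2302 + O))
-s(1030, 1599) = -(165744 + 72*1030 + 2302*1599 + 1030*1599) = -(165744 + 74160 + 3680898 + 1646970) = -1*5567772 = -5567772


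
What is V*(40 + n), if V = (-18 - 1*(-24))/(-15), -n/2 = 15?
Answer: -4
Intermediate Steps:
n = -30 (n = -2*15 = -30)
V = -2/5 (V = (-18 + 24)*(-1/15) = 6*(-1/15) = -2/5 ≈ -0.40000)
V*(40 + n) = -2*(40 - 30)/5 = -2/5*10 = -4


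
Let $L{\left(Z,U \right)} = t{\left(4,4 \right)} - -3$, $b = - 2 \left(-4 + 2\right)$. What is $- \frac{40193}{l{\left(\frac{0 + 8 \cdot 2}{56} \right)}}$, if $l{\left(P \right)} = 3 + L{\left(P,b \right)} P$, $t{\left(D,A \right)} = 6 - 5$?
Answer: $- \frac{281351}{29} \approx -9701.8$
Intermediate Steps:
$t{\left(D,A \right)} = 1$
$b = 4$ ($b = \left(-2\right) \left(-2\right) = 4$)
$L{\left(Z,U \right)} = 4$ ($L{\left(Z,U \right)} = 1 - -3 = 1 + 3 = 4$)
$l{\left(P \right)} = 3 + 4 P$
$- \frac{40193}{l{\left(\frac{0 + 8 \cdot 2}{56} \right)}} = - \frac{40193}{3 + 4 \frac{0 + 8 \cdot 2}{56}} = - \frac{40193}{3 + 4 \left(0 + 16\right) \frac{1}{56}} = - \frac{40193}{3 + 4 \cdot 16 \cdot \frac{1}{56}} = - \frac{40193}{3 + 4 \cdot \frac{2}{7}} = - \frac{40193}{3 + \frac{8}{7}} = - \frac{40193}{\frac{29}{7}} = \left(-40193\right) \frac{7}{29} = - \frac{281351}{29}$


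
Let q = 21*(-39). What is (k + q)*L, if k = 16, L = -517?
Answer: 415151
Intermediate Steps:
q = -819
(k + q)*L = (16 - 819)*(-517) = -803*(-517) = 415151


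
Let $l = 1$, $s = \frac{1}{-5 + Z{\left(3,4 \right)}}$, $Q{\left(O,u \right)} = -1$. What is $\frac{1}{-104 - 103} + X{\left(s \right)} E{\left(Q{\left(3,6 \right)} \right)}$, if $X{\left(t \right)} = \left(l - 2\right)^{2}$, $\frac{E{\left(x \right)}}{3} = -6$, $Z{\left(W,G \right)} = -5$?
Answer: $- \frac{3727}{207} \approx -18.005$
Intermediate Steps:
$E{\left(x \right)} = -18$ ($E{\left(x \right)} = 3 \left(-6\right) = -18$)
$s = - \frac{1}{10}$ ($s = \frac{1}{-5 - 5} = \frac{1}{-10} = - \frac{1}{10} \approx -0.1$)
$X{\left(t \right)} = 1$ ($X{\left(t \right)} = \left(1 - 2\right)^{2} = \left(-1\right)^{2} = 1$)
$\frac{1}{-104 - 103} + X{\left(s \right)} E{\left(Q{\left(3,6 \right)} \right)} = \frac{1}{-104 - 103} + 1 \left(-18\right) = \frac{1}{-207} - 18 = - \frac{1}{207} - 18 = - \frac{3727}{207}$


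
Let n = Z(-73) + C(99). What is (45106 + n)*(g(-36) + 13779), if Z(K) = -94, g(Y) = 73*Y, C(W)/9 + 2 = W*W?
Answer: 1485346653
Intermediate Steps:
C(W) = -18 + 9*W² (C(W) = -18 + 9*(W*W) = -18 + 9*W²)
n = 88097 (n = -94 + (-18 + 9*99²) = -94 + (-18 + 9*9801) = -94 + (-18 + 88209) = -94 + 88191 = 88097)
(45106 + n)*(g(-36) + 13779) = (45106 + 88097)*(73*(-36) + 13779) = 133203*(-2628 + 13779) = 133203*11151 = 1485346653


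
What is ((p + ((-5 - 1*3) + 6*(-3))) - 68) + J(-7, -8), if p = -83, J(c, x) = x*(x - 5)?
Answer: -73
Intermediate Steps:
J(c, x) = x*(-5 + x)
((p + ((-5 - 1*3) + 6*(-3))) - 68) + J(-7, -8) = ((-83 + ((-5 - 1*3) + 6*(-3))) - 68) - 8*(-5 - 8) = ((-83 + ((-5 - 3) - 18)) - 68) - 8*(-13) = ((-83 + (-8 - 18)) - 68) + 104 = ((-83 - 26) - 68) + 104 = (-109 - 68) + 104 = -177 + 104 = -73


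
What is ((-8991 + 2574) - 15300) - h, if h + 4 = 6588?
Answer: -28301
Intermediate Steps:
h = 6584 (h = -4 + 6588 = 6584)
((-8991 + 2574) - 15300) - h = ((-8991 + 2574) - 15300) - 1*6584 = (-6417 - 15300) - 6584 = -21717 - 6584 = -28301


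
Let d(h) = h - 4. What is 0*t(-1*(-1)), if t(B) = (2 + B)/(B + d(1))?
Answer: 0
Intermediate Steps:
d(h) = -4 + h
t(B) = (2 + B)/(-3 + B) (t(B) = (2 + B)/(B + (-4 + 1)) = (2 + B)/(B - 3) = (2 + B)/(-3 + B))
0*t(-1*(-1)) = 0*((2 - 1*(-1))/(-3 - 1*(-1))) = 0*((2 + 1)/(-3 + 1)) = 0*(3/(-2)) = 0*(-½*3) = 0*(-3/2) = 0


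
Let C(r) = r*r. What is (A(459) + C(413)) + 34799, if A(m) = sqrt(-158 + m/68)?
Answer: 205368 + 11*I*sqrt(5)/2 ≈ 2.0537e+5 + 12.298*I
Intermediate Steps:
C(r) = r**2
A(m) = sqrt(-158 + m/68) (A(m) = sqrt(-158 + m*(1/68)) = sqrt(-158 + m/68))
(A(459) + C(413)) + 34799 = (sqrt(-182648 + 17*459)/34 + 413**2) + 34799 = (sqrt(-182648 + 7803)/34 + 170569) + 34799 = (sqrt(-174845)/34 + 170569) + 34799 = ((187*I*sqrt(5))/34 + 170569) + 34799 = (11*I*sqrt(5)/2 + 170569) + 34799 = (170569 + 11*I*sqrt(5)/2) + 34799 = 205368 + 11*I*sqrt(5)/2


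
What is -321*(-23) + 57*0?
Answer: 7383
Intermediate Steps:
-321*(-23) + 57*0 = 7383 + 0 = 7383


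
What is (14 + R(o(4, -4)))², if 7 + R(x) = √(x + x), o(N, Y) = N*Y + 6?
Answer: 29 + 28*I*√5 ≈ 29.0 + 62.61*I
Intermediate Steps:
o(N, Y) = 6 + N*Y
R(x) = -7 + √2*√x (R(x) = -7 + √(x + x) = -7 + √(2*x) = -7 + √2*√x)
(14 + R(o(4, -4)))² = (14 + (-7 + √2*√(6 + 4*(-4))))² = (14 + (-7 + √2*√(6 - 16)))² = (14 + (-7 + √2*√(-10)))² = (14 + (-7 + √2*(I*√10)))² = (14 + (-7 + 2*I*√5))² = (7 + 2*I*√5)²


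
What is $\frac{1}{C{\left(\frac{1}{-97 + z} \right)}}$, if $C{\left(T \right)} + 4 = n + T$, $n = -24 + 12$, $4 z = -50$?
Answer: $- \frac{219}{3506} \approx -0.062464$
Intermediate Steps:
$z = - \frac{25}{2}$ ($z = \frac{1}{4} \left(-50\right) = - \frac{25}{2} \approx -12.5$)
$n = -12$
$C{\left(T \right)} = -16 + T$ ($C{\left(T \right)} = -4 + \left(-12 + T\right) = -16 + T$)
$\frac{1}{C{\left(\frac{1}{-97 + z} \right)}} = \frac{1}{-16 + \frac{1}{-97 - \frac{25}{2}}} = \frac{1}{-16 + \frac{1}{- \frac{219}{2}}} = \frac{1}{-16 - \frac{2}{219}} = \frac{1}{- \frac{3506}{219}} = - \frac{219}{3506}$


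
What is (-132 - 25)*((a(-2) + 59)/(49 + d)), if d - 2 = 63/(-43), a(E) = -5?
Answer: -60759/355 ≈ -171.15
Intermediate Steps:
d = 23/43 (d = 2 + 63/(-43) = 2 + 63*(-1/43) = 2 - 63/43 = 23/43 ≈ 0.53488)
(-132 - 25)*((a(-2) + 59)/(49 + d)) = (-132 - 25)*((-5 + 59)/(49 + 23/43)) = -8478/2130/43 = -8478*43/2130 = -157*387/355 = -60759/355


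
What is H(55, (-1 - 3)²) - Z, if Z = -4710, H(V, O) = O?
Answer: 4726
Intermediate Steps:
H(55, (-1 - 3)²) - Z = (-1 - 3)² - 1*(-4710) = (-4)² + 4710 = 16 + 4710 = 4726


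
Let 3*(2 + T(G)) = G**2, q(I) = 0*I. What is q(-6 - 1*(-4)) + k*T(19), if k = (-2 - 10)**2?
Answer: 17040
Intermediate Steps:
q(I) = 0
k = 144 (k = (-12)**2 = 144)
T(G) = -2 + G**2/3
q(-6 - 1*(-4)) + k*T(19) = 0 + 144*(-2 + (1/3)*19**2) = 0 + 144*(-2 + (1/3)*361) = 0 + 144*(-2 + 361/3) = 0 + 144*(355/3) = 0 + 17040 = 17040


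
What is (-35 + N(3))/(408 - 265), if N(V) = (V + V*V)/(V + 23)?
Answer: -449/1859 ≈ -0.24153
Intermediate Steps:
N(V) = (V + V²)/(23 + V)
(-35 + N(3))/(408 - 265) = (-35 + 3*(1 + 3)/(23 + 3))/(408 - 265) = (-35 + 3*4/26)/143 = (-35 + 3*(1/26)*4)*(1/143) = (-35 + 6/13)*(1/143) = -449/13*1/143 = -449/1859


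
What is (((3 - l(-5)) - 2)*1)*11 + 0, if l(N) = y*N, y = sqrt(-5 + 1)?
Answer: 11 + 110*I ≈ 11.0 + 110.0*I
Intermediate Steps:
y = 2*I (y = sqrt(-4) = 2*I ≈ 2.0*I)
l(N) = 2*I*N (l(N) = (2*I)*N = 2*I*N)
(((3 - l(-5)) - 2)*1)*11 + 0 = (((3 - 2*I*(-5)) - 2)*1)*11 + 0 = (((3 - (-10)*I) - 2)*1)*11 + 0 = (((3 + 10*I) - 2)*1)*11 + 0 = ((1 + 10*I)*1)*11 + 0 = (1 + 10*I)*11 + 0 = (11 + 110*I) + 0 = 11 + 110*I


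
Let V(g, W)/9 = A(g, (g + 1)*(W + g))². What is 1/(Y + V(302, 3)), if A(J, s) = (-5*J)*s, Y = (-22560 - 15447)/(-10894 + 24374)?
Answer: 13480/2362496816281313661993 ≈ 5.7058e-18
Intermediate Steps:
Y = -38007/13480 ≈ -2.8195
A(J, s) = -5*J*s
V(g, W) = 225*g²*(1 + g)²*(W + g)² (V(g, W) = 9*(-5*g*(g + 1)*(W + g))² = 9*(-5*g*(1 + g)*(W + g))² = 9*(25*g²*(1 + g)²*(W + g)²) = 225*g²*(1 + g)²*(W + g)²)
1/(Y + V(302, 3)) = 1/(-38007/13480 + 225*302²*(3 + 302 + 302² + 3*302)²) = 1/(-38007/13480 + 225*91204*(3 + 302 + 91204 + 906)²) = 1/(-38007/13480 + 225*91204*92415²) = 1/(-38007/13480 + 225*91204*8540532225) = 1/(-38007/13480 + 175259407736002500) = 1/(2362496816281313661993/13480) = 13480/2362496816281313661993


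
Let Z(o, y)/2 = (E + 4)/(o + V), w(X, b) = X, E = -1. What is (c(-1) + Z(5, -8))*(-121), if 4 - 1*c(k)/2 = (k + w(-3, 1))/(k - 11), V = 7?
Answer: -5687/6 ≈ -947.83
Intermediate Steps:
Z(o, y) = 6/(7 + o) (Z(o, y) = 2*((-1 + 4)/(o + 7)) = 2*(3/(7 + o)) = 6/(7 + o))
c(k) = 8 - 2*(-3 + k)/(-11 + k) (c(k) = 8 - 2*(k - 3)/(k - 11) = 8 - 2*(-3 + k)/(-11 + k))
(c(-1) + Z(5, -8))*(-121) = (2*(-41 + 3*(-1))/(-11 - 1) + 6/(7 + 5))*(-121) = (2*(-41 - 3)/(-12) + 6/12)*(-121) = (2*(-1/12)*(-44) + 6*(1/12))*(-121) = (22/3 + 1/2)*(-121) = (47/6)*(-121) = -5687/6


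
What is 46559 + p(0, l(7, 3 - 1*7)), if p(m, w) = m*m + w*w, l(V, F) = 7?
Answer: 46608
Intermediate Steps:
p(m, w) = m**2 + w**2
46559 + p(0, l(7, 3 - 1*7)) = 46559 + (0**2 + 7**2) = 46559 + (0 + 49) = 46559 + 49 = 46608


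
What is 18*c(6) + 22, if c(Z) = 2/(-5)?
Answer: 74/5 ≈ 14.800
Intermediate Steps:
c(Z) = -⅖ (c(Z) = 2*(-⅕) = -⅖)
18*c(6) + 22 = 18*(-⅖) + 22 = -36/5 + 22 = 74/5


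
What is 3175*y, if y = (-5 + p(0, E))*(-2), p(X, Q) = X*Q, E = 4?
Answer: 31750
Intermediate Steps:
p(X, Q) = Q*X
y = 10 (y = (-5 + 4*0)*(-2) = (-5 + 0)*(-2) = -5*(-2) = 10)
3175*y = 3175*10 = 31750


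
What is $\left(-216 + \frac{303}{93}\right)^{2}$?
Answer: $\frac{43494025}{961} \approx 45259.0$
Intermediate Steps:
$\left(-216 + \frac{303}{93}\right)^{2} = \left(-216 + 303 \cdot \frac{1}{93}\right)^{2} = \left(-216 + \frac{101}{31}\right)^{2} = \left(- \frac{6595}{31}\right)^{2} = \frac{43494025}{961}$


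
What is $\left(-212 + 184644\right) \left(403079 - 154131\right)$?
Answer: $45913977536$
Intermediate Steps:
$\left(-212 + 184644\right) \left(403079 - 154131\right) = 184432 \cdot 248948 = 45913977536$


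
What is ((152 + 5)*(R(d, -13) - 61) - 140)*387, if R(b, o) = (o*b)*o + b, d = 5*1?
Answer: 47884671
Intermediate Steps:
d = 5
R(b, o) = b + b*o² (R(b, o) = (b*o)*o + b = b*o² + b = b + b*o²)
((152 + 5)*(R(d, -13) - 61) - 140)*387 = ((152 + 5)*(5*(1 + (-13)²) - 61) - 140)*387 = (157*(5*(1 + 169) - 61) - 140)*387 = (157*(5*170 - 61) - 140)*387 = (157*(850 - 61) - 140)*387 = (157*789 - 140)*387 = (123873 - 140)*387 = 123733*387 = 47884671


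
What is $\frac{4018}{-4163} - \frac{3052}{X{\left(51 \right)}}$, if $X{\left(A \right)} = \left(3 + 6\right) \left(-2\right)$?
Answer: $\frac{6316576}{37467} \approx 168.59$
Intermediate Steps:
$X{\left(A \right)} = -18$ ($X{\left(A \right)} = 9 \left(-2\right) = -18$)
$\frac{4018}{-4163} - \frac{3052}{X{\left(51 \right)}} = \frac{4018}{-4163} - \frac{3052}{-18} = 4018 \left(- \frac{1}{4163}\right) - - \frac{1526}{9} = - \frac{4018}{4163} + \frac{1526}{9} = \frac{6316576}{37467}$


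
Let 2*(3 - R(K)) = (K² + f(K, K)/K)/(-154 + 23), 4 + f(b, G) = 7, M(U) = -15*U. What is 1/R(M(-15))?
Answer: 9825/1927913 ≈ 0.0050962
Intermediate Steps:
f(b, G) = 3 (f(b, G) = -4 + 7 = 3)
R(K) = 3 + K²/262 + 3/(262*K) (R(K) = 3 - (K² + 3/K)/(2*(-154 + 23)) = 3 - (K² + 3/K)/(2*(-131)) = 3 - (K² + 3/K)*(-1)/(2*131) = 3 - (-3/(131*K) - K²/131)/2 = 3 + (K²/262 + 3/(262*K)) = 3 + K²/262 + 3/(262*K))
1/R(M(-15)) = 1/((3 + (-15*(-15))*(786 + (-15*(-15))²))/(262*((-15*(-15))))) = 1/((1/262)*(3 + 225*(786 + 225²))/225) = 1/((1/262)*(1/225)*(3 + 225*(786 + 50625))) = 1/((1/262)*(1/225)*(3 + 225*51411)) = 1/((1/262)*(1/225)*(3 + 11567475)) = 1/((1/262)*(1/225)*11567478) = 1/(1927913/9825) = 9825/1927913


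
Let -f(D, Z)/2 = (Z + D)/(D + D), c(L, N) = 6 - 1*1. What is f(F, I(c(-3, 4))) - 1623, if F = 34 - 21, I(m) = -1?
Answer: -21111/13 ≈ -1623.9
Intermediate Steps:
c(L, N) = 5 (c(L, N) = 6 - 1 = 5)
F = 13
f(D, Z) = -(D + Z)/D (f(D, Z) = -2*(Z + D)/(D + D) = -2*(D + Z)/(2*D) = -2*(D + Z)*1/(2*D) = -(D + Z)/D)
f(F, I(c(-3, 4))) - 1623 = (-1*13 - 1*(-1))/13 - 1623 = (-13 + 1)/13 - 1623 = (1/13)*(-12) - 1623 = -12/13 - 1623 = -21111/13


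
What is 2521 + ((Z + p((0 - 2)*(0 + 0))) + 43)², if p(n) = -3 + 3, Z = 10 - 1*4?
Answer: 4922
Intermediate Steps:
Z = 6 (Z = 10 - 4 = 6)
p(n) = 0
2521 + ((Z + p((0 - 2)*(0 + 0))) + 43)² = 2521 + ((6 + 0) + 43)² = 2521 + (6 + 43)² = 2521 + 49² = 2521 + 2401 = 4922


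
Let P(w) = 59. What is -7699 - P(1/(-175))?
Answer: -7758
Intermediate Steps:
-7699 - P(1/(-175)) = -7699 - 1*59 = -7699 - 59 = -7758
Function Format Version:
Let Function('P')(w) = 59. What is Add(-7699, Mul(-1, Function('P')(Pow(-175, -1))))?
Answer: -7758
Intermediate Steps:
Add(-7699, Mul(-1, Function('P')(Pow(-175, -1)))) = Add(-7699, Mul(-1, 59)) = Add(-7699, -59) = -7758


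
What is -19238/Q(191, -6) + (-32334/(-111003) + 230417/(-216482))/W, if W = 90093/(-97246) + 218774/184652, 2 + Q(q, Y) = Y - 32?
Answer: 22200517184200398526019/46448718462359370220 ≈ 477.96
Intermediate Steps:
Q(q, Y) = -34 + Y (Q(q, Y) = -2 + (Y - 32) = -2 + (-32 + Y) = -34 + Y)
W = 579880471/2244583549 (W = 90093*(-1/97246) + 218774*(1/184652) = -90093/97246 + 109387/92326 = 579880471/2244583549 ≈ 0.25835)
-19238/Q(191, -6) + (-32334/(-111003) + 230417/(-216482))/W = -19238/(-34 - 6) + (-32334/(-111003) + 230417/(-216482))/(579880471/2244583549) = -19238/(-40) + (-32334*(-1/111003) + 230417*(-1/216482))*(2244583549/579880471) = -19238*(-1/40) + (10778/37001 - 230417/216482)*(2244583549/579880471) = 9619/20 - 6192416421/8010050482*2244583549/579880471 = 9619/20 - 13899396027134058129/4644871846235937022 = 22200517184200398526019/46448718462359370220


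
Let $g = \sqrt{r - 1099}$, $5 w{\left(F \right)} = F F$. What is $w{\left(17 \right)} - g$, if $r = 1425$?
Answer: $\frac{289}{5} - \sqrt{326} \approx 39.745$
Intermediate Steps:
$w{\left(F \right)} = \frac{F^{2}}{5}$ ($w{\left(F \right)} = \frac{F F}{5} = \frac{F^{2}}{5}$)
$g = \sqrt{326}$ ($g = \sqrt{1425 - 1099} = \sqrt{326} \approx 18.055$)
$w{\left(17 \right)} - g = \frac{17^{2}}{5} - \sqrt{326} = \frac{1}{5} \cdot 289 - \sqrt{326} = \frac{289}{5} - \sqrt{326}$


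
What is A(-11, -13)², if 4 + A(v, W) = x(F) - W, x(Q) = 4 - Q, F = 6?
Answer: 49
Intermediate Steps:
A(v, W) = -6 - W (A(v, W) = -4 + ((4 - 1*6) - W) = -4 + ((4 - 6) - W) = -4 + (-2 - W) = -6 - W)
A(-11, -13)² = (-6 - 1*(-13))² = (-6 + 13)² = 7² = 49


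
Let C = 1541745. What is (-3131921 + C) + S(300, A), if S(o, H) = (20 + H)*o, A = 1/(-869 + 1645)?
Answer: -307330069/194 ≈ -1.5842e+6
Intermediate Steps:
A = 1/776 ≈ 0.0012887
S(o, H) = o*(20 + H)
(-3131921 + C) + S(300, A) = (-3131921 + 1541745) + 300*(20 + 1/776) = -1590176 + 300*(15521/776) = -1590176 + 1164075/194 = -307330069/194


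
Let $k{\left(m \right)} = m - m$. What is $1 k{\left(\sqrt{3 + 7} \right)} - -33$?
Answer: $33$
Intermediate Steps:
$k{\left(m \right)} = 0$
$1 k{\left(\sqrt{3 + 7} \right)} - -33 = 1 \cdot 0 - -33 = 0 + 33 = 33$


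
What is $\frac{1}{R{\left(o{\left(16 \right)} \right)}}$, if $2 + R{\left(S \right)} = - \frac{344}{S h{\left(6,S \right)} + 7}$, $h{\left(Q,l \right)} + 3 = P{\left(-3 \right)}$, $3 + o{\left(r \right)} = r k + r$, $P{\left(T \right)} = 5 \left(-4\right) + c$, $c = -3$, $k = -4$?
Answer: $- \frac{31}{70} \approx -0.44286$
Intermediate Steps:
$P{\left(T \right)} = -23$ ($P{\left(T \right)} = 5 \left(-4\right) - 3 = -20 - 3 = -23$)
$o{\left(r \right)} = -3 - 3 r$ ($o{\left(r \right)} = -3 + \left(r \left(-4\right) + r\right) = -3 + \left(- 4 r + r\right) = -3 - 3 r$)
$h{\left(Q,l \right)} = -26$ ($h{\left(Q,l \right)} = -3 - 23 = -26$)
$R{\left(S \right)} = -2 - \frac{344}{7 - 26 S}$ ($R{\left(S \right)} = -2 - \frac{344}{S \left(-26\right) + 7} = -2 - \frac{344}{- 26 S + 7} = -2 - \frac{344}{7 - 26 S}$)
$\frac{1}{R{\left(o{\left(16 \right)} \right)}} = \frac{1}{2 \frac{1}{-7 + 26 \left(-3 - 48\right)} \left(179 - 26 \left(-3 - 48\right)\right)} = \frac{1}{2 \frac{1}{-7 + 26 \left(-51\right)} \left(179 - -1326\right)} = \frac{1}{2 \frac{1}{-7 - 1326} \left(179 + 1326\right)} = \frac{1}{2 \frac{1}{-1333} \cdot 1505} = \frac{1}{2 \left(- \frac{1}{1333}\right) 1505} = \frac{1}{- \frac{70}{31}} = - \frac{31}{70}$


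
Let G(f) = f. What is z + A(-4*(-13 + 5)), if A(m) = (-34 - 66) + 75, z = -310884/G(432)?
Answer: -26807/36 ≈ -744.64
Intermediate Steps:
z = -25907/36 (z = -310884/432 = -310884*1/432 = -25907/36 ≈ -719.64)
A(m) = -25 (A(m) = -100 + 75 = -25)
z + A(-4*(-13 + 5)) = -25907/36 - 25 = -26807/36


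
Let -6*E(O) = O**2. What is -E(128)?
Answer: 8192/3 ≈ 2730.7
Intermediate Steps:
E(O) = -O**2/6
-E(128) = -(-1)*128**2/6 = -(-1)*16384/6 = -1*(-8192/3) = 8192/3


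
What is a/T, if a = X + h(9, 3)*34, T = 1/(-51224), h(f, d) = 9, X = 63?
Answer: -18901656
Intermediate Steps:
T = -1/51224 ≈ -1.9522e-5
a = 369 (a = 63 + 9*34 = 63 + 306 = 369)
a/T = 369/(-1/51224) = 369*(-51224) = -18901656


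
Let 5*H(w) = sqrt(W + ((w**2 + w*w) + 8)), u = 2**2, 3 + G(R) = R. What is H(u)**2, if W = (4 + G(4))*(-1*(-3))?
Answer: 11/5 ≈ 2.2000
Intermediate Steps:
G(R) = -3 + R
W = 15 (W = (4 + (-3 + 4))*(-1*(-3)) = (4 + 1)*3 = 5*3 = 15)
u = 4
H(w) = sqrt(23 + 2*w**2)/5 (H(w) = sqrt(15 + ((w**2 + w*w) + 8))/5 = sqrt(15 + ((w**2 + w**2) + 8))/5 = sqrt(15 + (2*w**2 + 8))/5 = sqrt(15 + (8 + 2*w**2))/5 = sqrt(23 + 2*w**2)/5)
H(u)**2 = (sqrt(23 + 2*4**2)/5)**2 = (sqrt(23 + 2*16)/5)**2 = (sqrt(23 + 32)/5)**2 = (sqrt(55)/5)**2 = 11/5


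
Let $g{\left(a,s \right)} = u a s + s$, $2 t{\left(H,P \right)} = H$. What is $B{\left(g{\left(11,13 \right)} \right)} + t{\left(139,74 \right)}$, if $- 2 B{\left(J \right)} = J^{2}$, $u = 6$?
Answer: $-379251$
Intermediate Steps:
$t{\left(H,P \right)} = \frac{H}{2}$
$g{\left(a,s \right)} = s + 6 a s$ ($g{\left(a,s \right)} = 6 a s + s = s + 6 a s$)
$B{\left(J \right)} = - \frac{J^{2}}{2}$
$B{\left(g{\left(11,13 \right)} \right)} + t{\left(139,74 \right)} = - \frac{\left(13 \left(1 + 6 \cdot 11\right)\right)^{2}}{2} + \frac{1}{2} \cdot 139 = - \frac{\left(13 \left(1 + 66\right)\right)^{2}}{2} + \frac{139}{2} = - \frac{\left(13 \cdot 67\right)^{2}}{2} + \frac{139}{2} = - \frac{871^{2}}{2} + \frac{139}{2} = \left(- \frac{1}{2}\right) 758641 + \frac{139}{2} = - \frac{758641}{2} + \frac{139}{2} = -379251$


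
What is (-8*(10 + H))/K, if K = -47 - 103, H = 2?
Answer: 16/25 ≈ 0.64000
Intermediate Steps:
K = -150
(-8*(10 + H))/K = -8*(10 + 2)/(-150) = -8*12*(-1/150) = -96*(-1/150) = 16/25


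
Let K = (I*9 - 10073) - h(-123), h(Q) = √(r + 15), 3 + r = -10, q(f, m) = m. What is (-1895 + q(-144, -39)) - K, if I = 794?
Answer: 993 + √2 ≈ 994.41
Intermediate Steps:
r = -13 (r = -3 - 10 = -13)
h(Q) = √2 (h(Q) = √(-13 + 15) = √2)
K = -2927 - √2 (K = (794*9 - 10073) - √2 = (7146 - 10073) - √2 = -2927 - √2 ≈ -2928.4)
(-1895 + q(-144, -39)) - K = (-1895 - 39) - (-2927 - √2) = -1934 + (2927 + √2) = 993 + √2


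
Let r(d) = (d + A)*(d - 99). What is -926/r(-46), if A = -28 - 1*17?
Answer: -926/13195 ≈ -0.070178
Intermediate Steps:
A = -45 (A = -28 - 17 = -45)
r(d) = (-99 + d)*(-45 + d) (r(d) = (d - 45)*(d - 99) = (-45 + d)*(-99 + d) = (-99 + d)*(-45 + d))
-926/r(-46) = -926/(4455 + (-46)**2 - 144*(-46)) = -926/(4455 + 2116 + 6624) = -926/13195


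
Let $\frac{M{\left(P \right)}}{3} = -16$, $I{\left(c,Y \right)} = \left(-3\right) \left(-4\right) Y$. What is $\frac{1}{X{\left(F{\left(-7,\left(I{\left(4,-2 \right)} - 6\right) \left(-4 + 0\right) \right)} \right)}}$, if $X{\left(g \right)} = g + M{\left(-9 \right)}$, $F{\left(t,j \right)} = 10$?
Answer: $- \frac{1}{38} \approx -0.026316$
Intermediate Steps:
$I{\left(c,Y \right)} = 12 Y$
$M{\left(P \right)} = -48$ ($M{\left(P \right)} = 3 \left(-16\right) = -48$)
$X{\left(g \right)} = -48 + g$ ($X{\left(g \right)} = g - 48 = -48 + g$)
$\frac{1}{X{\left(F{\left(-7,\left(I{\left(4,-2 \right)} - 6\right) \left(-4 + 0\right) \right)} \right)}} = \frac{1}{-48 + 10} = \frac{1}{-38} = - \frac{1}{38}$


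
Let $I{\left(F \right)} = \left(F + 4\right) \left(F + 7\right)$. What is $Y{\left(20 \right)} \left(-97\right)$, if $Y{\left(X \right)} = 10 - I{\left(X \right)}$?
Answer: $61886$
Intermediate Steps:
$I{\left(F \right)} = \left(4 + F\right) \left(7 + F\right)$
$Y{\left(X \right)} = -18 - X^{2} - 11 X$ ($Y{\left(X \right)} = 10 - \left(28 + X^{2} + 11 X\right) = -18 - X^{2} - 11 X$)
$Y{\left(20 \right)} \left(-97\right) = \left(-18 - 20^{2} - 220\right) \left(-97\right) = \left(-18 - 400 - 220\right) \left(-97\right) = \left(-638\right) \left(-97\right) = 61886$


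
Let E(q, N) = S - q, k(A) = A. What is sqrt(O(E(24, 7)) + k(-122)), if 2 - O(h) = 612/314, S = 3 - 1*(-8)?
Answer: I*sqrt(3005922)/157 ≈ 11.043*I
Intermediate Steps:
S = 11 (S = 3 + 8 = 11)
E(q, N) = 11 - q
O(h) = 8/157 (O(h) = 2 - 612/314 = 2 - 1*306/157 = 2 - 306/157 = 8/157)
sqrt(O(E(24, 7)) + k(-122)) = sqrt(8/157 - 122) = sqrt(-19146/157) = I*sqrt(3005922)/157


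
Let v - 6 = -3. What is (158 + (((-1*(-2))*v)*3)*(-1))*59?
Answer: 8260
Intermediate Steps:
v = 3 (v = 6 - 3 = 3)
(158 + (((-1*(-2))*v)*3)*(-1))*59 = (158 + ((-1*(-2)*3)*3)*(-1))*59 = (158 + ((2*3)*3)*(-1))*59 = (158 + (6*3)*(-1))*59 = (158 + 18*(-1))*59 = (158 - 18)*59 = 140*59 = 8260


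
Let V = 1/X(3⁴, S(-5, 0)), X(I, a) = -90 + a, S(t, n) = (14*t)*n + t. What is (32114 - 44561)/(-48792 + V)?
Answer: 1182465/4635241 ≈ 0.25510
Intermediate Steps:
S(t, n) = t + 14*n*t (S(t, n) = 14*n*t + t = t + 14*n*t)
V = -1/95 (V = 1/(-90 - 5*(1 + 14*0)) = 1/(-90 - 5*(1 + 0)) = 1/(-90 - 5*1) = 1/(-90 - 5) = 1/(-95) = -1/95 ≈ -0.010526)
(32114 - 44561)/(-48792 + V) = (32114 - 44561)/(-48792 - 1/95) = -12447/(-4635241/95) = -12447*(-95/4635241) = 1182465/4635241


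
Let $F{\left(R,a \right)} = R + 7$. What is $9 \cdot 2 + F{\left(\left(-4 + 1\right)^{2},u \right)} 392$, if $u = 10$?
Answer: $6290$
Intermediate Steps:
$F{\left(R,a \right)} = 7 + R$
$9 \cdot 2 + F{\left(\left(-4 + 1\right)^{2},u \right)} 392 = 9 \cdot 2 + \left(7 + \left(-4 + 1\right)^{2}\right) 392 = 18 + \left(7 + \left(-3\right)^{2}\right) 392 = 18 + \left(7 + 9\right) 392 = 18 + 16 \cdot 392 = 18 + 6272 = 6290$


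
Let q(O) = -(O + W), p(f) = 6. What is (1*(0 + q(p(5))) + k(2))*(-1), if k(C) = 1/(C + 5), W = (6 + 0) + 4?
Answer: 111/7 ≈ 15.857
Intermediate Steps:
W = 10 (W = 6 + 4 = 10)
q(O) = -10 - O (q(O) = -(O + 10) = -(10 + O) = -10 - O)
k(C) = 1/(5 + C)
(1*(0 + q(p(5))) + k(2))*(-1) = (1*(0 + (-10 - 1*6)) + 1/(5 + 2))*(-1) = (1*(0 + (-10 - 6)) + 1/7)*(-1) = (1*(0 - 16) + ⅐)*(-1) = (1*(-16) + ⅐)*(-1) = (-16 + ⅐)*(-1) = -111/7*(-1) = 111/7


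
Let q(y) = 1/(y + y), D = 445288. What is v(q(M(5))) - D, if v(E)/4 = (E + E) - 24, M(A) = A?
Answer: -2226916/5 ≈ -4.4538e+5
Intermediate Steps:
q(y) = 1/(2*y)
v(E) = -96 + 8*E (v(E) = 4*((E + E) - 24) = 4*(2*E - 24) = 4*(-24 + 2*E) = -96 + 8*E)
v(q(M(5))) - D = (-96 + 8*((½)/5)) - 1*445288 = (-96 + 8*((½)*(⅕))) - 445288 = (-96 + 8*(⅒)) - 445288 = (-96 + ⅘) - 445288 = -476/5 - 445288 = -2226916/5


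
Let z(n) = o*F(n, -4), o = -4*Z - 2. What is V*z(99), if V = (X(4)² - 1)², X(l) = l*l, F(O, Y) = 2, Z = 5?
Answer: -2861100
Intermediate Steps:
o = -22 (o = -4*5 - 2 = -20 - 2 = -22)
z(n) = -44 (z(n) = -22*2 = -44)
X(l) = l²
V = 65025 (V = ((4²)² - 1)² = (16² - 1)² = (256 - 1)² = 255² = 65025)
V*z(99) = 65025*(-44) = -2861100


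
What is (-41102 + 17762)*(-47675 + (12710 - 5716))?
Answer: 949494540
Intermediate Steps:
(-41102 + 17762)*(-47675 + (12710 - 5716)) = -23340*(-47675 + 6994) = -23340*(-40681) = 949494540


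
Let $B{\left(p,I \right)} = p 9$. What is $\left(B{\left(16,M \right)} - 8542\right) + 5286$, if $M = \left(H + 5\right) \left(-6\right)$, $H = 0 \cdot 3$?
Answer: $-3112$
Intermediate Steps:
$H = 0$
$M = -30$ ($M = \left(0 + 5\right) \left(-6\right) = 5 \left(-6\right) = -30$)
$B{\left(p,I \right)} = 9 p$
$\left(B{\left(16,M \right)} - 8542\right) + 5286 = \left(9 \cdot 16 - 8542\right) + 5286 = \left(144 - 8542\right) + 5286 = -8398 + 5286 = -3112$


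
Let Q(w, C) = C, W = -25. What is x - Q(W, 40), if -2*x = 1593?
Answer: -1673/2 ≈ -836.50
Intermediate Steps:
x = -1593/2 (x = -1/2*1593 = -1593/2 ≈ -796.50)
x - Q(W, 40) = -1593/2 - 1*40 = -1593/2 - 40 = -1673/2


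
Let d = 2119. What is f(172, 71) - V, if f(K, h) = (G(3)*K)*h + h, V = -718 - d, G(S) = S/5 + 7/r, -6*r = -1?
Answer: 2615696/5 ≈ 5.2314e+5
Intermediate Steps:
r = 1/6 (r = -1/6*(-1) = 1/6 ≈ 0.16667)
G(S) = 42 + S/5 (G(S) = S/5 + 7/(1/6) = S*(1/5) + 7*6 = S/5 + 42 = 42 + S/5)
V = -2837 (V = -718 - 1*2119 = -718 - 2119 = -2837)
f(K, h) = h + 213*K*h/5 (f(K, h) = ((42 + (1/5)*3)*K)*h + h = ((42 + 3/5)*K)*h + h = (213*K/5)*h + h = 213*K*h/5 + h = h + 213*K*h/5)
f(172, 71) - V = (1/5)*71*(5 + 213*172) - 1*(-2837) = (1/5)*71*(5 + 36636) + 2837 = (1/5)*71*36641 + 2837 = 2601511/5 + 2837 = 2615696/5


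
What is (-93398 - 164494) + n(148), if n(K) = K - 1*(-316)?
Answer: -257428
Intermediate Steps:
n(K) = 316 + K (n(K) = K + 316 = 316 + K)
(-93398 - 164494) + n(148) = (-93398 - 164494) + (316 + 148) = -257892 + 464 = -257428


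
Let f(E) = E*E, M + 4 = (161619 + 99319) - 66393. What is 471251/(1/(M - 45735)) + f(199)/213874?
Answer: 14997909182509045/213874 ≈ 7.0125e+10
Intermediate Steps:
M = 194541 (M = -4 + ((161619 + 99319) - 66393) = -4 + (260938 - 66393) = -4 + 194545 = 194541)
f(E) = E²
471251/(1/(M - 45735)) + f(199)/213874 = 471251/(1/(194541 - 45735)) + 199²/213874 = 471251/(1/148806) + 39601*(1/213874) = 471251/(1/148806) + 39601/213874 = 471251*148806 + 39601/213874 = 70124976306 + 39601/213874 = 14997909182509045/213874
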